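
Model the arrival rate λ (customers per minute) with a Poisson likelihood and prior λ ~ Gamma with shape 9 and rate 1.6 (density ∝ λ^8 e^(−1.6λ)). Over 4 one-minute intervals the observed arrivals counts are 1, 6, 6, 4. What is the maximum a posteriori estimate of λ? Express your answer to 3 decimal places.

Σxᵢ = 1+6+6+4 = 17, with n = 4.
Posterior ∝ λ^8e^(−1.6λ) · λ^17e^(−4λ) = λ^25e^(−5.6λ), i.e. Gamma(shape=26, rate=5.6).
The mode of a Gamma(a, b) with a ≥ 1 (shape–rate) is (a−1)/b = 25/5.6 ≈ 4.464.

λ̂_MAP = 4.464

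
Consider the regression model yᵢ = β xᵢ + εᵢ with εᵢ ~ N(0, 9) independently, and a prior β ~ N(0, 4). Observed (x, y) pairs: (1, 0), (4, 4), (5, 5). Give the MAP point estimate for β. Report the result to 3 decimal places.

β̂_MAP = 0.927

log p(β | y) = −Σ(yᵢ − βxᵢ)²/(2·9) − β²/(2·4) + const.
Setting the derivative to zero: Σxᵢ(yᵢ − βxᵢ)/9 − β/4 = 0, so β = Σxᵢyᵢ / (Σxᵢ² + σ²/τ²).
Σxᵢyᵢ = 1·0 + 4·4 + 5·5 = 41; Σxᵢ² = 42; σ²/τ² = 2.25.
β̂_MAP = 41 / (42 + 2.25) = 41/44.25 ≈ 0.927.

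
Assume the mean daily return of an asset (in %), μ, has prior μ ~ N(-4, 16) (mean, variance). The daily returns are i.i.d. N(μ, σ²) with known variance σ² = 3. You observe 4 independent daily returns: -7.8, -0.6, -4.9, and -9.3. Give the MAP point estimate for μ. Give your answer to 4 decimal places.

n = 4; x̄ = ((-7.8) + (-0.6) + (-4.9) + (-9.3))/4 = -22.6/4 = -5.65.
For a Normal prior and Normal likelihood with known variance, the posterior is Normal; its mode equals its mean, the precision-weighted average.
Prior precision 1/σ₀² = 1/16 = 0.0625; data precision n/σ² = 4/3.
μ̂ = (0.0625·(-4) + (4/3)·(-5.65)) / (0.0625 + 4/3) = (-467/60)/(67/48) = -1868/335 ≈ -5.5761.

μ̂_MAP = -5.5761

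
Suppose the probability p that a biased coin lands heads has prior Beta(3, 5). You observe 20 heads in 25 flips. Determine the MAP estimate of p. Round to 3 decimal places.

Prior: Beta(3, 5).
Data: 20 successes in 25 trials. The binomial likelihood contributes p^20(1−p)^5, so the posterior is Beta(3+20, 5+5) = Beta(23, 10).
For Beta(a, b) with a, b > 1 the mode is (a−1)/(a+b−2) = 22/31 ≈ 0.710.

p̂_MAP = 0.710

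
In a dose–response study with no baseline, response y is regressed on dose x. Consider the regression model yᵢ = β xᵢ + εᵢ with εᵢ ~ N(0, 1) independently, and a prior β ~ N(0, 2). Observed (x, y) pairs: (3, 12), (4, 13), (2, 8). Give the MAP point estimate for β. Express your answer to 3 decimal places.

β̂_MAP = 3.525

log p(β | y) = −Σ(yᵢ − βxᵢ)²/(2·1) − β²/(2·2) + const.
Setting the derivative to zero: Σxᵢ(yᵢ − βxᵢ)/1 − β/2 = 0, so β = Σxᵢyᵢ / (Σxᵢ² + σ²/τ²).
Σxᵢyᵢ = 3·12 + 4·13 + 2·8 = 104; Σxᵢ² = 29; σ²/τ² = 0.5.
β̂_MAP = 104 / (29 + 0.5) = 104/29.5 ≈ 3.525.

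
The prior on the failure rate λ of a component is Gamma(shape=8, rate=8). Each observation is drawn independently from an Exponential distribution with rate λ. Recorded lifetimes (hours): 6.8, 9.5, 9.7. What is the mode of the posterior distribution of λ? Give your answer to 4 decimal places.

λ̂_MAP = 0.2941

The Exponential(rate=λ) likelihood is ∝ λ^n e^(−λΣtᵢ). Here n = 3 and Σtᵢ = 6.8 + 9.5 + 9.7 = 26.
Posterior ∝ λ^7e^(−8λ) · λ^3e^(−26λ) = λ^10e^(−34λ), i.e. Gamma(11, 34).
Mode = (a−1)/b = 10/34 ≈ 0.2941.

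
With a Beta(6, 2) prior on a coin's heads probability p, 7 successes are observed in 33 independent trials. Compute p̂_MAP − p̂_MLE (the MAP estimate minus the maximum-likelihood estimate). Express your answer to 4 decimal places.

MAP − MLE = 0.0956

Posterior is Beta(13, 28); MAP = (13−1)/(41−2) = 12/39 ≈ 0.30769.
MLE ignores the prior: p̂_MLE = k/n = 7/33 ≈ 0.21212.
Difference = 12/39 − 7/33 = 41/429 ≈ 0.0956.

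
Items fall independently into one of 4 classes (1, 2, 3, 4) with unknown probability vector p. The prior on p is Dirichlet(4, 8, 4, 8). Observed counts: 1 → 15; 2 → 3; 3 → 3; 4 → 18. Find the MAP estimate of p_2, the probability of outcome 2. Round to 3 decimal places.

MAP estimate: 0.169

The posterior is Dirichlet(αᵢ + nᵢ) = Dirichlet(19, 11, 7, 26).
For a Dirichlet(a₁,…,a_K) with all aᵢ > 1, the mode has j-th component (aⱼ − 1)/(Σaᵢ − K).
Here Σaᵢ = 63 and K = 4, so p_2 = (11 − 1)/(63 − 4) = 10/59 ≈ 0.169.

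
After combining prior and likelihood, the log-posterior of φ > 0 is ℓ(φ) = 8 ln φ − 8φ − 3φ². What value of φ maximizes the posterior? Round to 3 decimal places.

φ̂_MAP = 0.667

ℓ'(φ) = 8/φ − 8 − 6φ. Setting this to zero and multiplying by φ: 6φ² + 8φ − 8 = 0.
φ = (−8 + √(8² + 4·6·8)) / (2·6) = (−8 + √256) / 12 = (−8 + 16)/12 = 2/3.
ℓ''(φ) = −8/φ² − 6 < 0, confirming a maximum.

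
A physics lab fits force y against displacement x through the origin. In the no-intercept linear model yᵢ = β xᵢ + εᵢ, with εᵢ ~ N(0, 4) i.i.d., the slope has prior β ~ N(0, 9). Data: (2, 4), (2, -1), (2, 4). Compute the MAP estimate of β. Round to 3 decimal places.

β̂_MAP = 1.125

log p(β | y) = −Σ(yᵢ − βxᵢ)²/(2·4) − β²/(2·9) + const.
Setting the derivative to zero: Σxᵢ(yᵢ − βxᵢ)/4 − β/9 = 0, so β = Σxᵢyᵢ / (Σxᵢ² + σ²/τ²).
Σxᵢyᵢ = 2·4 + 2·(-1) + 2·4 = 14; Σxᵢ² = 12; σ²/τ² = 4/9.
β̂_MAP = 14 / (12 + 4/9) = 14/(112/9) = 9/8 ≈ 1.125.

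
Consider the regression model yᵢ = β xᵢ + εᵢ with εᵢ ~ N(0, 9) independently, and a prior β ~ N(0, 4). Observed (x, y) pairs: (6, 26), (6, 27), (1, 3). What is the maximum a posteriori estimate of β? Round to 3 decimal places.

β̂_MAP = 4.266

log p(β | y) = −Σ(yᵢ − βxᵢ)²/(2·9) − β²/(2·4) + const.
Setting the derivative to zero: Σxᵢ(yᵢ − βxᵢ)/9 − β/4 = 0, so β = Σxᵢyᵢ / (Σxᵢ² + σ²/τ²).
Σxᵢyᵢ = 6·26 + 6·27 + 1·3 = 321; Σxᵢ² = 73; σ²/τ² = 2.25.
β̂_MAP = 321 / (73 + 2.25) = 321/75.25 ≈ 4.266.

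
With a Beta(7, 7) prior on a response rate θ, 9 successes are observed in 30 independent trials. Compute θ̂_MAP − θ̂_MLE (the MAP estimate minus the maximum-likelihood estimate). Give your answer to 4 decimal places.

Posterior is Beta(16, 28); MAP = (16−1)/(44−2) = 15/42 ≈ 0.35714.
MLE ignores the prior: θ̂_MLE = k/n = 9/30 ≈ 0.30000.
Difference = 15/42 − 9/30 = 2/35 ≈ 0.0571.

MAP − MLE = 0.0571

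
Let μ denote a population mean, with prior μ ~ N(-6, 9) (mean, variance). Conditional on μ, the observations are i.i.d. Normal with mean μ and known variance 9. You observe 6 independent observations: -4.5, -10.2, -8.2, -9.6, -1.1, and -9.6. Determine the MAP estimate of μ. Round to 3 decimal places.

n = 6; x̄ = ((-4.5) + (-10.2) + (-8.2) + (-9.6) + (-1.1) + (-9.6))/6 = -43.2/6 = -7.2.
For a Normal prior and Normal likelihood with known variance, the posterior is Normal; its mode equals its mean, the precision-weighted average.
Prior precision 1/σ₀² = 1/9; data precision n/σ² = 6/9 = 2/3.
μ̂ = ((1/9)·(-6) + (2/3)·(-7.2)) / (1/9 + 2/3) = (-82/15)/(7/9) = -246/35 ≈ -7.029.

μ̂_MAP = -7.029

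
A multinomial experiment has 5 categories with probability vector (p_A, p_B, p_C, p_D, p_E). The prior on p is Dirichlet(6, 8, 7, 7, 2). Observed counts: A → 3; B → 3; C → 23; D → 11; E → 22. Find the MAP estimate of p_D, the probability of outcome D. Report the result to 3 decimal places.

MAP estimate of p_D = 0.195

The posterior is Dirichlet(αᵢ + nᵢ) = Dirichlet(9, 11, 30, 18, 24).
For a Dirichlet(a₁,…,a_K) with all aᵢ > 1, the mode has j-th component (aⱼ − 1)/(Σaᵢ − K).
Here Σaᵢ = 92 and K = 5, so p_D = (18 − 1)/(92 − 5) = 17/87 ≈ 0.195.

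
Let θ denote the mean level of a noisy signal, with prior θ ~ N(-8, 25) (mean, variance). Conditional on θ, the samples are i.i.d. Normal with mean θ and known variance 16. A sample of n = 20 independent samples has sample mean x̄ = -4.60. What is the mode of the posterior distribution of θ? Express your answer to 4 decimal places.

n = 20, x̄ = -4.60.
For a Normal prior and Normal likelihood with known variance, the posterior is Normal; its mode equals its mean, the precision-weighted average.
Prior precision 1/σ₀² = 1/25 = 0.04; data precision n/σ² = 20/16 = 1.25.
θ̂ = (0.04·(-8) + 1.25·(-4.6)) / (0.04 + 1.25) = (-6.07)/1.29 = -607/129 ≈ -4.7054.

θ̂_MAP = -4.7054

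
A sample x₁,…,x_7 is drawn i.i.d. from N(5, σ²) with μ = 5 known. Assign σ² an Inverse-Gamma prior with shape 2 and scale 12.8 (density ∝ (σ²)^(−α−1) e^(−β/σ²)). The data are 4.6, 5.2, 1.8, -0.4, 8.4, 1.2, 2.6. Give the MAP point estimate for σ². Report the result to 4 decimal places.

Sum of squared deviations about the known mean: SS = (4.6−5)² + (5.2−5)² + (1.8−5)² + (-0.4−5)² + (8.4−5)² + (1.2−5)² + (2.6−5)² = 71.36.
The Normal likelihood contributes (σ²)^(−n/2) exp(−SS/(2σ²)), so the posterior is Inverse-Gamma(α + n/2, β + SS/2) = Inverse-Gamma(5.5, 48.48).
The mode of Inverse-Gamma(a, b) is b/(a+1) = 48.48/6.5 ≈ 7.4585.

σ̂²_MAP = 7.4585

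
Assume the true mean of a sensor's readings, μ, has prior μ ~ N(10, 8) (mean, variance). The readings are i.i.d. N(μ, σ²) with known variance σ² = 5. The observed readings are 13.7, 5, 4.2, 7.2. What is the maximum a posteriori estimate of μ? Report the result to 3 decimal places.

n = 4; x̄ = (13.7 + 5 + 4.2 + 7.2)/4 = 30.1/4 = 7.525.
For a Normal prior and Normal likelihood with known variance, the posterior is Normal; its mode equals its mean, the precision-weighted average.
Prior precision 1/σ₀² = 1/8 = 0.125; data precision n/σ² = 4/5 = 0.8.
μ̂ = (0.125·10 + 0.8·7.525) / (0.125 + 0.8) = 7.27/0.925 = 1454/185 ≈ 7.859.

μ̂_MAP = 7.859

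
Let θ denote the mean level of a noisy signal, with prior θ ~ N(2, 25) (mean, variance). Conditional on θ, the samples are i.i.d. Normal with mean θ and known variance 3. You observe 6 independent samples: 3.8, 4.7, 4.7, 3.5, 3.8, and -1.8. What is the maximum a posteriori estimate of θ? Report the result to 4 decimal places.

n = 6; x̄ = (3.8 + 4.7 + 4.7 + 3.5 + 3.8 + (-1.8))/6 = 18.7/6 = 187/60 ≈ 3.1167.
For a Normal prior and Normal likelihood with known variance, the posterior is Normal; its mode equals its mean, the precision-weighted average.
Prior precision 1/σ₀² = 1/25 = 0.04; data precision n/σ² = 6/3 = 2.
θ̂ = (0.04·2 + 2·(187/60)) / (0.04 + 2) = (947/150)/2.04 = 947/306 ≈ 3.0948.

θ̂_MAP = 3.0948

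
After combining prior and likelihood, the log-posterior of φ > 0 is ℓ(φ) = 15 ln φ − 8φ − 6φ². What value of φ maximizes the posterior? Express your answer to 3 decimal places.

ℓ'(φ) = 15/φ − 8 − 12φ. Setting this to zero and multiplying by φ: 12φ² + 8φ − 15 = 0.
φ = (−8 + √(8² + 4·12·15)) / (2·12) = (−8 + √784) / 24 = (−8 + 28)/24 = 5/6.
ℓ''(φ) = −15/φ² − 12 < 0, confirming a maximum.

φ̂_MAP = 0.833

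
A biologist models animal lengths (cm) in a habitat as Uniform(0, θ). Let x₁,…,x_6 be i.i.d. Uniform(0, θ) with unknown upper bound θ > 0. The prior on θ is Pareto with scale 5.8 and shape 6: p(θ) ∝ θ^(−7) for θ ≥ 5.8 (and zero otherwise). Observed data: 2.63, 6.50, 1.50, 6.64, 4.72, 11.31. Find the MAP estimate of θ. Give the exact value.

The Uniform(0, θ) likelihood is θ^(−n) for θ ≥ max(xᵢ), zero otherwise. Here max(xᵢ) = 11.31.
Posterior ∝ θ^(−7) · θ^(−6) = θ^(−13) on θ ≥ max(5.8, 11.31) = 11.31.
This density is strictly decreasing in θ, so the posterior mode lies at the lower boundary of the support.

θ̂_MAP = 11.31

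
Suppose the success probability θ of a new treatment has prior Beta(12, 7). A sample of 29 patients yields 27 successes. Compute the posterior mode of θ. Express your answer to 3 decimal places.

θ̂_MAP = 0.826

Prior: Beta(12, 7).
Data: 27 successes in 29 trials. The binomial likelihood contributes θ^27(1−θ)^2, so the posterior is Beta(12+27, 7+2) = Beta(39, 9).
For Beta(a, b) with a, b > 1 the mode is (a−1)/(a+b−2) = 38/46 ≈ 0.826.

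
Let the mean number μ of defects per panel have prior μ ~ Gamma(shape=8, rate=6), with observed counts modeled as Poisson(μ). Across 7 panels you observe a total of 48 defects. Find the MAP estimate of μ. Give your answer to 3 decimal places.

Σxᵢ = 48, n = 7.
Posterior ∝ μ^7e^(−6μ) · μ^48e^(−7μ) = μ^55e^(−13μ), i.e. Gamma(shape=56, rate=13).
The mode of a Gamma(a, b) with a ≥ 1 (shape–rate) is (a−1)/b = 55/13 ≈ 4.231.

μ̂_MAP = 4.231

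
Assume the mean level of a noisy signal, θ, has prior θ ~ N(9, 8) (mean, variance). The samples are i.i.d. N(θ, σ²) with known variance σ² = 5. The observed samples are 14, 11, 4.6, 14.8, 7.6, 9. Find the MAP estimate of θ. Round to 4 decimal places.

θ̂_MAP = 10.0566

n = 6; x̄ = (14 + 11 + 4.6 + 14.8 + 7.6 + 9)/6 = 61/6 = 61/6 ≈ 10.1667.
For a Normal prior and Normal likelihood with known variance, the posterior is Normal; its mode equals its mean, the precision-weighted average.
Prior precision 1/σ₀² = 1/8 = 0.125; data precision n/σ² = 6/5 = 1.2.
θ̂ = (0.125·9 + 1.2·(61/6)) / (0.125 + 1.2) = 13.325/1.325 = 533/53 ≈ 10.0566.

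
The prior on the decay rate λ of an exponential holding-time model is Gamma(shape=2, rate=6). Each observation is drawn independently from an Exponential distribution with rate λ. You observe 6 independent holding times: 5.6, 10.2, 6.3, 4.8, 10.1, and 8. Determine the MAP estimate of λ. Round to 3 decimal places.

The Exponential(rate=λ) likelihood is ∝ λ^n e^(−λΣtᵢ). Here n = 6 and Σtᵢ = 5.6 + 10.2 + 6.3 + 4.8 + 10.1 + 8 = 45.
Posterior ∝ λe^(−6λ) · λ^6e^(−45λ) = λ^7e^(−51λ), i.e. Gamma(8, 51).
Mode = (a−1)/b = 7/51 ≈ 0.137.

λ̂_MAP = 0.137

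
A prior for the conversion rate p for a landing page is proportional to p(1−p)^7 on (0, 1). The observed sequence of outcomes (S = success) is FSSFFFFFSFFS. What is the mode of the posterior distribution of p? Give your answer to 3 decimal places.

p̂_MAP = 0.250

The prior density ∝ p(1−p)^7 is the kernel of Beta(2, 8).
Data: 4 successes in 12 trials (from the sequence). The binomial likelihood contributes p^4(1−p)^8, so the posterior is Beta(2+4, 8+8) = Beta(6, 16).
For Beta(a, b) with a, b > 1 the mode is (a−1)/(a+b−2) = 5/20 ≈ 0.250.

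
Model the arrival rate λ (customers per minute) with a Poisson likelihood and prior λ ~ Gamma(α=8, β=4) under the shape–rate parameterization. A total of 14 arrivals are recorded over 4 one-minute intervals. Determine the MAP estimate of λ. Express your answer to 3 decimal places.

Σxᵢ = 14, n = 4.
Posterior ∝ λ^7e^(−4λ) · λ^14e^(−4λ) = λ^21e^(−8λ), i.e. Gamma(shape=22, rate=8).
The mode of a Gamma(a, b) with a ≥ 1 (shape–rate) is (a−1)/b = 21/8 ≈ 2.625.

λ̂_MAP = 2.625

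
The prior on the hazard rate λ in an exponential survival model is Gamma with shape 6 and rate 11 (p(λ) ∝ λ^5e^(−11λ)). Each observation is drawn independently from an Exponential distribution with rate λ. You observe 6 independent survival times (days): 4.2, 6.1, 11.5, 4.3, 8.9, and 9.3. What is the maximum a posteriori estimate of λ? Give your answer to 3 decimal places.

λ̂_MAP = 0.199

The Exponential(rate=λ) likelihood is ∝ λ^n e^(−λΣtᵢ). Here n = 6 and Σtᵢ = 4.2 + 6.1 + 11.5 + 4.3 + 8.9 + 9.3 = 44.3.
Posterior ∝ λ^5e^(−11λ) · λ^6e^(−44.3λ) = λ^11e^(−55.3λ), i.e. Gamma(12, 55.3).
Mode = (a−1)/b = 11/55.3 ≈ 0.199.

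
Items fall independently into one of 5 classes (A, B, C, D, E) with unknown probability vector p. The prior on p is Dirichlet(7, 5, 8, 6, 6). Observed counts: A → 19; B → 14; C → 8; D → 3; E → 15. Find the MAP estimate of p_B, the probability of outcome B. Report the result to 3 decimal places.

MAP estimate of p_B = 0.209

The posterior is Dirichlet(αᵢ + nᵢ) = Dirichlet(26, 19, 16, 9, 21).
For a Dirichlet(a₁,…,a_K) with all aᵢ > 1, the mode has j-th component (aⱼ − 1)/(Σaᵢ − K).
Here Σaᵢ = 91 and K = 5, so p_B = (19 − 1)/(91 − 5) = 18/86 ≈ 0.209.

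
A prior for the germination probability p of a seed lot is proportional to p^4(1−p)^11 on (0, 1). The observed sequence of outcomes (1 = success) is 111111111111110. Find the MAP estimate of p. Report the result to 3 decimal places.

The prior density ∝ p^4(1−p)^11 is the kernel of Beta(5, 12).
Data: 14 successes in 15 trials (from the sequence). The binomial likelihood contributes p^14(1−p)^1, so the posterior is Beta(5+14, 12+1) = Beta(19, 13).
For Beta(a, b) with a, b > 1 the mode is (a−1)/(a+b−2) = 18/30 ≈ 0.600.

p̂_MAP = 0.600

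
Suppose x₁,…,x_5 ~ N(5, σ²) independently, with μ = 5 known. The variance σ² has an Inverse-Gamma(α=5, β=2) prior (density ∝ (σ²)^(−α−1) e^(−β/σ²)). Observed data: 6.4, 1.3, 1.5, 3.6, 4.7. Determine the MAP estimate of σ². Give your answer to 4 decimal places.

Sum of squared deviations about the known mean: SS = (6.4−5)² + (1.3−5)² + (1.5−5)² + (3.6−5)² + (4.7−5)² = 29.95.
The Normal likelihood contributes (σ²)^(−n/2) exp(−SS/(2σ²)), so the posterior is Inverse-Gamma(α + n/2, β + SS/2) = Inverse-Gamma(7.5, 16.975).
The mode of Inverse-Gamma(a, b) is b/(a+1) = 16.975/8.5 ≈ 1.9971.

σ̂²_MAP = 1.9971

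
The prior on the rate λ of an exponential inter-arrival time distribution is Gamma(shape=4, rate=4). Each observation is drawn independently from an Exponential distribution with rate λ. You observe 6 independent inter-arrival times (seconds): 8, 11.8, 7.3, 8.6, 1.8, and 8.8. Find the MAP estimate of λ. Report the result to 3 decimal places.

λ̂_MAP = 0.179

The Exponential(rate=λ) likelihood is ∝ λ^n e^(−λΣtᵢ). Here n = 6 and Σtᵢ = 8 + 11.8 + 7.3 + 8.6 + 1.8 + 8.8 = 46.3.
Posterior ∝ λ^3e^(−4λ) · λ^6e^(−46.3λ) = λ^9e^(−50.3λ), i.e. Gamma(10, 50.3).
Mode = (a−1)/b = 9/50.3 ≈ 0.179.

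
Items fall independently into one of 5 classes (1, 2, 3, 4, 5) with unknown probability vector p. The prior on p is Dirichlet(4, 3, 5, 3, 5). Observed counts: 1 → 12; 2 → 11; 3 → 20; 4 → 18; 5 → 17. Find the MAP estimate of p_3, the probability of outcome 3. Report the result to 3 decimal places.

The posterior is Dirichlet(αᵢ + nᵢ) = Dirichlet(16, 14, 25, 21, 22).
For a Dirichlet(a₁,…,a_K) with all aᵢ > 1, the mode has j-th component (aⱼ − 1)/(Σaᵢ − K).
Here Σaᵢ = 98 and K = 5, so p_3 = (25 − 1)/(98 − 5) = 24/93 ≈ 0.258.

MAP estimate: 0.258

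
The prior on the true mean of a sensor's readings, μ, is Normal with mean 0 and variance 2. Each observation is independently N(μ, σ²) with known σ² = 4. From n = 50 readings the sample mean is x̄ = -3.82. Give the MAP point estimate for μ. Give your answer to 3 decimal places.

n = 50, x̄ = -3.82.
For a Normal prior and Normal likelihood with known variance, the posterior is Normal; its mode equals its mean, the precision-weighted average.
Prior precision 1/σ₀² = 1/2 = 0.5; data precision n/σ² = 50/4 = 12.5.
μ̂ = (0.5·0 + 12.5·(-3.82)) / (0.5 + 12.5) = (-47.75)/13 = -191/52 ≈ -3.673.

μ̂_MAP = -3.673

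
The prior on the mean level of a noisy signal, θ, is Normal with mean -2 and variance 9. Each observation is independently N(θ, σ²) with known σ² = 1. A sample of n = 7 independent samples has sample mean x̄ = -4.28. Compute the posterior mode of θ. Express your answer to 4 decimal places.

n = 7, x̄ = -4.28.
For a Normal prior and Normal likelihood with known variance, the posterior is Normal; its mode equals its mean, the precision-weighted average.
Prior precision 1/σ₀² = 1/9; data precision n/σ² = 7/1 = 7.
θ̂ = ((1/9)·(-2) + 7·(-4.28)) / (1/9 + 7) = (-6791/225)/(64/9) = -4.244375 ≈ -4.2444.

θ̂_MAP = -4.2444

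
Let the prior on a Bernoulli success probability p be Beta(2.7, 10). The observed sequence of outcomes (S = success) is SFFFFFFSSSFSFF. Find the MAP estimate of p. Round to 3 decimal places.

p̂_MAP = 0.271

Prior: Beta(2.7, 10).
Data: 5 successes in 14 trials (from the sequence). The binomial likelihood contributes p^5(1−p)^9, so the posterior is Beta(2.7+5, 10+9) = Beta(7.7, 19).
For Beta(a, b) with a, b > 1 the mode is (a−1)/(a+b−2) = 6.7/24.7 ≈ 0.271.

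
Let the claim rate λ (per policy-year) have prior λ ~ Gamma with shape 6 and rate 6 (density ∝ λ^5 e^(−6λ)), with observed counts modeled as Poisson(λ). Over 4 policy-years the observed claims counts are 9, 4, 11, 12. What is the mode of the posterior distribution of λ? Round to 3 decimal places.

λ̂_MAP = 4.100

Σxᵢ = 9+4+11+12 = 36, with n = 4.
Posterior ∝ λ^5e^(−6λ) · λ^36e^(−4λ) = λ^41e^(−10λ), i.e. Gamma(shape=42, rate=10).
The mode of a Gamma(a, b) with a ≥ 1 (shape–rate) is (a−1)/b = 41/10 ≈ 4.100.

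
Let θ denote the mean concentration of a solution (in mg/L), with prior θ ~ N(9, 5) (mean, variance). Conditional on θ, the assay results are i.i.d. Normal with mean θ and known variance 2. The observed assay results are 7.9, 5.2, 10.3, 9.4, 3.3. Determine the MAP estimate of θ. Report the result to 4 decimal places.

n = 5; x̄ = (7.9 + 5.2 + 10.3 + 9.4 + 3.3)/5 = 36.1/5 = 7.22.
For a Normal prior and Normal likelihood with known variance, the posterior is Normal; its mode equals its mean, the precision-weighted average.
Prior precision 1/σ₀² = 1/5 = 0.2; data precision n/σ² = 5/2 = 2.5.
θ̂ = (0.2·9 + 2.5·7.22) / (0.2 + 2.5) = 19.85/2.7 = 397/54 ≈ 7.3519.

θ̂_MAP = 7.3519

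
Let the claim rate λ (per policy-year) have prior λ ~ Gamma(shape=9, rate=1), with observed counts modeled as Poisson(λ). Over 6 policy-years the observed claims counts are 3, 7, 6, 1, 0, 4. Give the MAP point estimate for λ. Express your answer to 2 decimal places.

Σxᵢ = 3+7+6+1+0+4 = 21, with n = 6.
Posterior ∝ λ^8e^(−1λ) · λ^21e^(−6λ) = λ^29e^(−7λ), i.e. Gamma(shape=30, rate=7).
The mode of a Gamma(a, b) with a ≥ 1 (shape–rate) is (a−1)/b = 29/7 ≈ 4.14.

λ̂_MAP = 4.14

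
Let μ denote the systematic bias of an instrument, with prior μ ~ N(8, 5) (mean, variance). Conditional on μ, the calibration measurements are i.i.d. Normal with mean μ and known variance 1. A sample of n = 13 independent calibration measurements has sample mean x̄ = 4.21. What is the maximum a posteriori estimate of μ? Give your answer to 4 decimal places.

μ̂_MAP = 4.2674

n = 13, x̄ = 4.21.
For a Normal prior and Normal likelihood with known variance, the posterior is Normal; its mode equals its mean, the precision-weighted average.
Prior precision 1/σ₀² = 1/5 = 0.2; data precision n/σ² = 13/1 = 13.
μ̂ = (0.2·8 + 13·4.21) / (0.2 + 13) = 56.33/13.2 = 5633/1320 ≈ 4.2674.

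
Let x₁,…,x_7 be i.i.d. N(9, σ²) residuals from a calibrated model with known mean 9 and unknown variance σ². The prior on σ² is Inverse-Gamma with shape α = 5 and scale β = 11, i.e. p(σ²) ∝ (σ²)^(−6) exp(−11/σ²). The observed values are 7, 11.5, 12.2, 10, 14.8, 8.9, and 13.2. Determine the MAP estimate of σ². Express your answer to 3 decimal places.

Sum of squared deviations about the known mean: SS = (7−9)² + (11.5−9)² + (12.2−9)² + (10−9)² + (14.8−9)² + (8.9−9)² + (13.2−9)² = 72.78.
The Normal likelihood contributes (σ²)^(−n/2) exp(−SS/(2σ²)), so the posterior is Inverse-Gamma(α + n/2, β + SS/2) = Inverse-Gamma(8.5, 47.39).
The mode of Inverse-Gamma(a, b) is b/(a+1) = 47.39/9.5 ≈ 4.988.

σ̂²_MAP = 4.988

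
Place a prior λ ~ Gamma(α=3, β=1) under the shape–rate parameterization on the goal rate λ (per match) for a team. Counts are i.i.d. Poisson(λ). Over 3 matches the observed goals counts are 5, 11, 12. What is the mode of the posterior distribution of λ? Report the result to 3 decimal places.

Σxᵢ = 5+11+12 = 28, with n = 3.
Posterior ∝ λ^2e^(−1λ) · λ^28e^(−3λ) = λ^30e^(−4λ), i.e. Gamma(shape=31, rate=4).
The mode of a Gamma(a, b) with a ≥ 1 (shape–rate) is (a−1)/b = 30/4 ≈ 7.500.

λ̂_MAP = 7.500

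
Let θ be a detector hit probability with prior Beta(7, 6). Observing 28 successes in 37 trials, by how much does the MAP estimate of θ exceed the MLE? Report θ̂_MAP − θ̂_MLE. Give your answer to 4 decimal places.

MAP − MLE = -0.0484

Posterior is Beta(35, 15); MAP = (35−1)/(50−2) = 34/48 ≈ 0.70833.
MLE ignores the prior: θ̂_MLE = k/n = 28/37 ≈ 0.75676.
Difference = 34/48 − 28/37 = -43/888 ≈ -0.0484.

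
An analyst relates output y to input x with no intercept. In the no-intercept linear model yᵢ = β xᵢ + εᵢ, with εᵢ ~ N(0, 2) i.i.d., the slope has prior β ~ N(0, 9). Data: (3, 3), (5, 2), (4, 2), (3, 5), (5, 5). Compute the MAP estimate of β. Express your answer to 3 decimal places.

β̂_MAP = 0.796

log p(β | y) = −Σ(yᵢ − βxᵢ)²/(2·2) − β²/(2·9) + const.
Setting the derivative to zero: Σxᵢ(yᵢ − βxᵢ)/2 − β/9 = 0, so β = Σxᵢyᵢ / (Σxᵢ² + σ²/τ²).
Σxᵢyᵢ = 3·3 + 5·2 + 4·2 + 3·5 + 5·5 = 67; Σxᵢ² = 84; σ²/τ² = 2/9.
β̂_MAP = 67 / (84 + 2/9) = 67/(758/9) = 603/758 ≈ 0.796.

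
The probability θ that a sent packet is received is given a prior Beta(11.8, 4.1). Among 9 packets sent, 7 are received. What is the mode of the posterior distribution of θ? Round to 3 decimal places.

Prior: Beta(11.8, 4.1).
Data: 7 successes in 9 trials. The binomial likelihood contributes θ^7(1−θ)^2, so the posterior is Beta(11.8+7, 4.1+2) = Beta(18.8, 6.1).
For Beta(a, b) with a, b > 1 the mode is (a−1)/(a+b−2) = 17.8/22.9 ≈ 0.777.

θ̂_MAP = 0.777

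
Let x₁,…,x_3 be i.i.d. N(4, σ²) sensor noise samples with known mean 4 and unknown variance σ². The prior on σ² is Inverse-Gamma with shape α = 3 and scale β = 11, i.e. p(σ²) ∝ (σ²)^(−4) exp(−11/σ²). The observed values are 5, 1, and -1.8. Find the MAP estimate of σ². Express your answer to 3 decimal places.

σ̂²_MAP = 5.967

Sum of squared deviations about the known mean: SS = (5−4)² + (1−4)² + (-1.8−4)² = 43.64.
The Normal likelihood contributes (σ²)^(−n/2) exp(−SS/(2σ²)), so the posterior is Inverse-Gamma(α + n/2, β + SS/2) = Inverse-Gamma(4.5, 32.82).
The mode of Inverse-Gamma(a, b) is b/(a+1) = 32.82/5.5 ≈ 5.967.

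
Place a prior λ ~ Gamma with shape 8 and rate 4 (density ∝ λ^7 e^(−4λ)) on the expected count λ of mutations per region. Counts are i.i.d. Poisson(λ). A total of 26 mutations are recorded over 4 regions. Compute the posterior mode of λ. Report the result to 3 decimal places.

λ̂_MAP = 4.125

Σxᵢ = 26, n = 4.
Posterior ∝ λ^7e^(−4λ) · λ^26e^(−4λ) = λ^33e^(−8λ), i.e. Gamma(shape=34, rate=8).
The mode of a Gamma(a, b) with a ≥ 1 (shape–rate) is (a−1)/b = 33/8 ≈ 4.125.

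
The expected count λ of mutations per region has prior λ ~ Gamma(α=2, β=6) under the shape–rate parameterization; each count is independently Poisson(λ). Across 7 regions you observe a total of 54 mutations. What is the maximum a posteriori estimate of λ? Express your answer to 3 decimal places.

λ̂_MAP = 4.231

Σxᵢ = 54, n = 7.
Posterior ∝ λe^(−6λ) · λ^54e^(−7λ) = λ^55e^(−13λ), i.e. Gamma(shape=56, rate=13).
The mode of a Gamma(a, b) with a ≥ 1 (shape–rate) is (a−1)/b = 55/13 ≈ 4.231.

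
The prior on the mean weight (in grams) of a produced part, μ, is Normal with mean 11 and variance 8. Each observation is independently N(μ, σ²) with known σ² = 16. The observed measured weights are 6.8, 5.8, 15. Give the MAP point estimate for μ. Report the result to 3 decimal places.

n = 3; x̄ = (6.8 + 5.8 + 15)/3 = 27.6/3 = 9.2.
For a Normal prior and Normal likelihood with known variance, the posterior is Normal; its mode equals its mean, the precision-weighted average.
Prior precision 1/σ₀² = 1/8 = 0.125; data precision n/σ² = 3/16 = 0.1875.
μ̂ = (0.125·11 + 0.1875·9.2) / (0.125 + 0.1875) = 3.1/0.3125 = 9.920.

μ̂_MAP = 9.920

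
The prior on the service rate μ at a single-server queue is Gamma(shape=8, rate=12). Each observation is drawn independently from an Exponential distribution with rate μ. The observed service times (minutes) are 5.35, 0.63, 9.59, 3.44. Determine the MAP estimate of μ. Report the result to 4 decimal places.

μ̂_MAP = 0.3547

The Exponential(rate=μ) likelihood is ∝ μ^n e^(−μΣtᵢ). Here n = 4 and Σtᵢ = 5.35 + 0.63 + 9.59 + 3.44 = 19.01.
Posterior ∝ μ^7e^(−12μ) · μ^4e^(−19.01μ) = μ^11e^(−31.01μ), i.e. Gamma(12, 31.01).
Mode = (a−1)/b = 11/31.01 ≈ 0.3547.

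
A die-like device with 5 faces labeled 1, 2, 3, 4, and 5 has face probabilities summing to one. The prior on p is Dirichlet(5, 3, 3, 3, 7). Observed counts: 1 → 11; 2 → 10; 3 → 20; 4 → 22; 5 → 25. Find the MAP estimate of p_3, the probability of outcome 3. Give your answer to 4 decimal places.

The posterior is Dirichlet(αᵢ + nᵢ) = Dirichlet(16, 13, 23, 25, 32).
For a Dirichlet(a₁,…,a_K) with all aᵢ > 1, the mode has j-th component (aⱼ − 1)/(Σaᵢ − K).
Here Σaᵢ = 109 and K = 5, so p_3 = (23 − 1)/(109 − 5) = 22/104 ≈ 0.2115.

MAP estimate: 0.2115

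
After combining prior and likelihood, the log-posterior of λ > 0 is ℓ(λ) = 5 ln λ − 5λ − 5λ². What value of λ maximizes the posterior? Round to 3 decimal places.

ℓ'(λ) = 5/λ − 5 − 10λ. Setting this to zero and multiplying by λ: 10λ² + 5λ − 5 = 0.
λ = (−5 + √(5² + 4·10·5)) / (2·10) = (−5 + √225) / 20 = (−5 + 15)/20 = 1/2.
ℓ''(λ) = −5/λ² − 10 < 0, confirming a maximum.

λ̂_MAP = 0.500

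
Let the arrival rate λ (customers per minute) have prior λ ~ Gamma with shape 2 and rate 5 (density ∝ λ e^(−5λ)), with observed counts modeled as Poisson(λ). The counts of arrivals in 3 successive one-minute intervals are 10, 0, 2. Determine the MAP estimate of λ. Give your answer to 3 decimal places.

Σxᵢ = 10+0+2 = 12, with n = 3.
Posterior ∝ λe^(−5λ) · λ^12e^(−3λ) = λ^13e^(−8λ), i.e. Gamma(shape=14, rate=8).
The mode of a Gamma(a, b) with a ≥ 1 (shape–rate) is (a−1)/b = 13/8 ≈ 1.625.

λ̂_MAP = 1.625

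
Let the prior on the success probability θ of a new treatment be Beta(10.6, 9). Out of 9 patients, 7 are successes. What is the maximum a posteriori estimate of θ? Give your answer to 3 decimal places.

Prior: Beta(10.6, 9).
Data: 7 successes in 9 trials. The binomial likelihood contributes θ^7(1−θ)^2, so the posterior is Beta(10.6+7, 9+2) = Beta(17.6, 11).
For Beta(a, b) with a, b > 1 the mode is (a−1)/(a+b−2) = 16.6/26.6 ≈ 0.624.

θ̂_MAP = 0.624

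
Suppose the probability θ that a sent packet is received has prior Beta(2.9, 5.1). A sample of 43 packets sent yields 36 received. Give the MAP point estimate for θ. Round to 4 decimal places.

θ̂_MAP = 0.7735

Prior: Beta(2.9, 5.1).
Data: 36 successes in 43 trials. The binomial likelihood contributes θ^36(1−θ)^7, so the posterior is Beta(2.9+36, 5.1+7) = Beta(38.9, 12.1).
For Beta(a, b) with a, b > 1 the mode is (a−1)/(a+b−2) = 37.9/49 ≈ 0.7735.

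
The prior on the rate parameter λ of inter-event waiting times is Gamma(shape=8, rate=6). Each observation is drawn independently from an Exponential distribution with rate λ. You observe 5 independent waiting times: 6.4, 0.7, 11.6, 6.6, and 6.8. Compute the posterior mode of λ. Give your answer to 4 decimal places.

The Exponential(rate=λ) likelihood is ∝ λ^n e^(−λΣtᵢ). Here n = 5 and Σtᵢ = 6.4 + 0.7 + 11.6 + 6.6 + 6.8 = 32.1.
Posterior ∝ λ^7e^(−6λ) · λ^5e^(−32.1λ) = λ^12e^(−38.1λ), i.e. Gamma(13, 38.1).
Mode = (a−1)/b = 12/38.1 ≈ 0.3150.

λ̂_MAP = 0.3150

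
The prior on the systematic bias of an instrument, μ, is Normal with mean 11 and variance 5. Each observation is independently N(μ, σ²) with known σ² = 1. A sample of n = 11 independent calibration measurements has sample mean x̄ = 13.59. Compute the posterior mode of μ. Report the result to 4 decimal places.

μ̂_MAP = 13.5438

n = 11, x̄ = 13.59.
For a Normal prior and Normal likelihood with known variance, the posterior is Normal; its mode equals its mean, the precision-weighted average.
Prior precision 1/σ₀² = 1/5 = 0.2; data precision n/σ² = 11/1 = 11.
μ̂ = (0.2·11 + 11·13.59) / (0.2 + 11) = 151.69/11.2 = 13.54375 ≈ 13.5438.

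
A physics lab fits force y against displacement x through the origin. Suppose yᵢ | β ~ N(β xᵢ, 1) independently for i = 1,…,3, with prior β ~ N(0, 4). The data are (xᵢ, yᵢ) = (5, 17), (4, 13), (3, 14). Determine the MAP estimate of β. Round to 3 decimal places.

log p(β | y) = −Σ(yᵢ − βxᵢ)²/(2·1) − β²/(2·4) + const.
Setting the derivative to zero: Σxᵢ(yᵢ − βxᵢ)/1 − β/4 = 0, so β = Σxᵢyᵢ / (Σxᵢ² + σ²/τ²).
Σxᵢyᵢ = 5·17 + 4·13 + 3·14 = 179; Σxᵢ² = 50; σ²/τ² = 0.25.
β̂_MAP = 179 / (50 + 0.25) = 179/50.25 ≈ 3.562.

β̂_MAP = 3.562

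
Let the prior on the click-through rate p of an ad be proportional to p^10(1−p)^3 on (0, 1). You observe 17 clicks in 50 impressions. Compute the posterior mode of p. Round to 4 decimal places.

p̂_MAP = 0.4286

The prior density ∝ p^10(1−p)^3 is the kernel of Beta(11, 4).
Data: 17 successes in 50 trials. The binomial likelihood contributes p^17(1−p)^33, so the posterior is Beta(11+17, 4+33) = Beta(28, 37).
For Beta(a, b) with a, b > 1 the mode is (a−1)/(a+b−2) = 27/63 ≈ 0.4286.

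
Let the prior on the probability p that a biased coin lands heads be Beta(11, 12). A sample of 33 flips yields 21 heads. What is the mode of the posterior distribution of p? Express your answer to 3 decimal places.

Prior: Beta(11, 12).
Data: 21 successes in 33 trials. The binomial likelihood contributes p^21(1−p)^12, so the posterior is Beta(11+21, 12+12) = Beta(32, 24).
For Beta(a, b) with a, b > 1 the mode is (a−1)/(a+b−2) = 31/54 ≈ 0.574.

p̂_MAP = 0.574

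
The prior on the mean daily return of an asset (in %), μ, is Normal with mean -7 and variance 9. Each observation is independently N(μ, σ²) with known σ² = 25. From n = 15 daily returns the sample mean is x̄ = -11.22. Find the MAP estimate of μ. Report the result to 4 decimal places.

n = 15, x̄ = -11.22.
For a Normal prior and Normal likelihood with known variance, the posterior is Normal; its mode equals its mean, the precision-weighted average.
Prior precision 1/σ₀² = 1/9; data precision n/σ² = 15/25 = 0.6.
μ̂ = ((1/9)·(-7) + 0.6·(-11.22)) / (1/9 + 0.6) = (-16897/2250)/(32/45) = -10.560625 ≈ -10.5606.

μ̂_MAP = -10.5606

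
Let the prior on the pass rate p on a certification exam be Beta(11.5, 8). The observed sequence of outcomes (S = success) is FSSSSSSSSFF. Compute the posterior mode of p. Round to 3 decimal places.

Prior: Beta(11.5, 8).
Data: 8 successes in 11 trials (from the sequence). The binomial likelihood contributes p^8(1−p)^3, so the posterior is Beta(11.5+8, 8+3) = Beta(19.5, 11).
For Beta(a, b) with a, b > 1 the mode is (a−1)/(a+b−2) = 18.5/28.5 ≈ 0.649.

p̂_MAP = 0.649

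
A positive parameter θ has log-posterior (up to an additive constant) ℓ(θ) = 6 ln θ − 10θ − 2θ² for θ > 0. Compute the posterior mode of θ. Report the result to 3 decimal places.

ℓ'(θ) = 6/θ − 10 − 4θ. Setting this to zero and multiplying by θ: 4θ² + 10θ − 6 = 0.
θ = (−10 + √(10² + 4·4·6)) / (2·4) = (−10 + √196) / 8 = (−10 + 14)/8 = 1/2.
ℓ''(θ) = −6/θ² − 4 < 0, confirming a maximum.

θ̂_MAP = 0.500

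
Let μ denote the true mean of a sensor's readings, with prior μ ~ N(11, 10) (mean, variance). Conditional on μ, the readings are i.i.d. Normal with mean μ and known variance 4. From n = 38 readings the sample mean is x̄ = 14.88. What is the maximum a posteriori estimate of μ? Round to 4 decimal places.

μ̂_MAP = 14.8396

n = 38, x̄ = 14.88.
For a Normal prior and Normal likelihood with known variance, the posterior is Normal; its mode equals its mean, the precision-weighted average.
Prior precision 1/σ₀² = 1/10 = 0.1; data precision n/σ² = 38/4 = 9.5.
μ̂ = (0.1·11 + 9.5·14.88) / (0.1 + 9.5) = 142.46/9.6 = 7123/480 ≈ 14.8396.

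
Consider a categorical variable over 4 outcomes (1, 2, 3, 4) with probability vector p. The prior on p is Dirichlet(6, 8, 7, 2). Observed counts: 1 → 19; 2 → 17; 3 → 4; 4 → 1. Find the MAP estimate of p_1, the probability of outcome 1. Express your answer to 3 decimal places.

MAP estimate: 0.400

The posterior is Dirichlet(αᵢ + nᵢ) = Dirichlet(25, 25, 11, 3).
For a Dirichlet(a₁,…,a_K) with all aᵢ > 1, the mode has j-th component (aⱼ − 1)/(Σaᵢ − K).
Here Σaᵢ = 64 and K = 4, so p_1 = (25 − 1)/(64 − 4) = 24/60 ≈ 0.400.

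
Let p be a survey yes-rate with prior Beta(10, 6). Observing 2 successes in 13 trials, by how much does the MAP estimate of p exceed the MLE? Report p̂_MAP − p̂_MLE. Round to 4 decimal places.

Posterior is Beta(12, 17); MAP = (12−1)/(29−2) = 11/27 ≈ 0.40741.
MLE ignores the prior: p̂_MLE = k/n = 2/13 ≈ 0.15385.
Difference = 11/27 − 2/13 = 89/351 ≈ 0.2536.

MAP − MLE = 0.2536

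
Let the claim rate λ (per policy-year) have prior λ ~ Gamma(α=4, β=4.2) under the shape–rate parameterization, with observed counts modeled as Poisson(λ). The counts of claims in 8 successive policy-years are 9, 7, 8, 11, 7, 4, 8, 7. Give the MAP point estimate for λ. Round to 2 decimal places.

λ̂_MAP = 5.25

Σxᵢ = 9+7+8+11+7+4+8+7 = 61, with n = 8.
Posterior ∝ λ^3e^(−4.2λ) · λ^61e^(−8λ) = λ^64e^(−12.2λ), i.e. Gamma(shape=65, rate=12.2).
The mode of a Gamma(a, b) with a ≥ 1 (shape–rate) is (a−1)/b = 64/12.2 ≈ 5.25.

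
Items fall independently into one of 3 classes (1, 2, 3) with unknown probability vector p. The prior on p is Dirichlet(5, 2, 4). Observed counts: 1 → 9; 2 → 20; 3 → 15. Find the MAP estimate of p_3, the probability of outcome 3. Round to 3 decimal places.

MAP estimate: 0.346

The posterior is Dirichlet(αᵢ + nᵢ) = Dirichlet(14, 22, 19).
For a Dirichlet(a₁,…,a_K) with all aᵢ > 1, the mode has j-th component (aⱼ − 1)/(Σaᵢ − K).
Here Σaᵢ = 55 and K = 3, so p_3 = (19 − 1)/(55 − 3) = 18/52 ≈ 0.346.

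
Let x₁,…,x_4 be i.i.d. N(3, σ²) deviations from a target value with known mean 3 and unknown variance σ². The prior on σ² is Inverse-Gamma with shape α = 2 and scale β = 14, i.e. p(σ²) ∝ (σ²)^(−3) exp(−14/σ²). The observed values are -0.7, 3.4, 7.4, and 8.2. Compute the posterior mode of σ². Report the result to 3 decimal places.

Sum of squared deviations about the known mean: SS = (-0.7−3)² + (3.4−3)² + (7.4−3)² + (8.2−3)² = 60.25.
The Normal likelihood contributes (σ²)^(−n/2) exp(−SS/(2σ²)), so the posterior is Inverse-Gamma(α + n/2, β + SS/2) = Inverse-Gamma(4, 44.125).
The mode of Inverse-Gamma(a, b) is b/(a+1) = 44.125/5 ≈ 8.825.

σ̂²_MAP = 8.825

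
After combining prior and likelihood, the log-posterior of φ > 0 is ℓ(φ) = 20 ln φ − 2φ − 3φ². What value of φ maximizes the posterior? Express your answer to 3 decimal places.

φ̂_MAP = 1.667

ℓ'(φ) = 20/φ − 2 − 6φ. Setting this to zero and multiplying by φ: 6φ² + 2φ − 20 = 0.
φ = (−2 + √(2² + 4·6·20)) / (2·6) = (−2 + √484) / 12 = (−2 + 22)/12 = 5/3.
ℓ''(φ) = −20/φ² − 6 < 0, confirming a maximum.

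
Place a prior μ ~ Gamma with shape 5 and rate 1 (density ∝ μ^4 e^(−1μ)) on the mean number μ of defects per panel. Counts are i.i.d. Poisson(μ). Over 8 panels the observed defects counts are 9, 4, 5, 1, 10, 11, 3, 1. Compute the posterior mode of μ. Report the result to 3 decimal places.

Σxᵢ = 9+4+5+1+10+11+3+1 = 44, with n = 8.
Posterior ∝ μ^4e^(−1μ) · μ^44e^(−8μ) = μ^48e^(−9μ), i.e. Gamma(shape=49, rate=9).
The mode of a Gamma(a, b) with a ≥ 1 (shape–rate) is (a−1)/b = 48/9 ≈ 5.333.

μ̂_MAP = 5.333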